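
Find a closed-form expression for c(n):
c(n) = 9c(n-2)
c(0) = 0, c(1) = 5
Characteristic equation: x² - 9 = 0, which factors as (x - (-3))(x - (3)) = 0.
Roots r₁ = -3, r₂ = 3 (distinct).
General solution: c(n) = A·(-3)^n + B·(3)^n.
From c(0) = 0: A + B = 0.
From c(1) = 5: -3A + 3B = 5.
Solving: A = - \frac{5}{6}, B = \frac{5}{6}.
So c(n) = - \frac{5 \left(-3\right)^{n}}{6} + \frac{5 \cdot 3^{n}}{6}.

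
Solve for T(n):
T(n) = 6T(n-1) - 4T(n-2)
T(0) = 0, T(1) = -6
Characteristic equation: x² - 6x + 4 = 0.
Discriminant Δ = (6)² + 4·(-4) = 20.
Roots r₁,₂ = (6 ± √20)/2, so r₁ = \sqrt{5} + 3, r₂ = 3 - \sqrt{5}.
General solution: T(n) = A·r₁^n + B·r₂^n.
From the initial conditions, A + B = 0 and r₁A + r₂B = -6.
Since r₁ - r₂ = √20: A = (-6 - (0)r₂)/√20 = - \frac{3 \sqrt{5}}{5}, and B = 0 - A = \frac{3 \sqrt{5}}{5}.
So T(n) = \left(- \frac{3 \sqrt{5}}{5}\right)\left(\sqrt{5} + 3\right)^n + \left(\frac{3 \sqrt{5}}{5}\right)\left(3 - \sqrt{5}\right)^n.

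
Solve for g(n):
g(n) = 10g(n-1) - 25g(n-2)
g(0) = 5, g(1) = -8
Characteristic equation: x² - 10x + 25 = 0, which is (x - (5))².
Repeated root r = 5.
General solution: g(n) = (A + Bn)·(5)^n.
From g(0) = 5: A = 5.
From g(1) = -8: (A + B)·(5) = -8 ⇒ B = - \frac{33}{5}.
So g(n) = \left(5 - \frac{33 n}{5}\right) \cdot (5)^n.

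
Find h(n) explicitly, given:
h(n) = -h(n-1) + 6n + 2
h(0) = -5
First-order linear with linear forcing.
Homogeneous solution: h_h(n) = A·(-1)^n.
Try particular h_p(n) = pn + q. Substituting:
  pn + q = -(p(n-1) + q) + 6n + 2.
Matching the n-coefficient: p = -p + 6 ⇒ p = 3.
Matching constants: q = p - q + 2 ⇒ q = \frac{5}{2}.
General: h(n) = A·(-1)^n + 3 n + \frac{5}{2}.
Apply h(0) = -5: A + \frac{5}{2} = -5 ⇒ A = - \frac{15}{2}.
So h(n) = - \frac{15 \left(-1\right)^{n}}{2} + 3 n + \frac{5}{2}.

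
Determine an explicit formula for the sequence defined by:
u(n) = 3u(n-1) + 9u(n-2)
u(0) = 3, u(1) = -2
Characteristic equation: x² - 3x - 9 = 0.
Discriminant Δ = (3)² + 4·(9) = 45.
Roots r₁,₂ = (3 ± √45)/2, so r₁ = \frac{3}{2} + \frac{3 \sqrt{5}}{2}, r₂ = \frac{3}{2} - \frac{3 \sqrt{5}}{2}.
General solution: u(n) = A·r₁^n + B·r₂^n.
From the initial conditions, A + B = 3 and r₁A + r₂B = -2.
Since r₁ - r₂ = √45: A = (-2 - (3)r₂)/√45 = \frac{3}{2} - \frac{13 \sqrt{5}}{30}, and B = 3 - A = \frac{13 \sqrt{5}}{30} + \frac{3}{2}.
So u(n) = \left(\frac{3}{2} - \frac{13 \sqrt{5}}{30}\right)\left(\frac{3}{2} + \frac{3 \sqrt{5}}{2}\right)^n + \left(\frac{13 \sqrt{5}}{30} + \frac{3}{2}\right)\left(\frac{3}{2} - \frac{3 \sqrt{5}}{2}\right)^n.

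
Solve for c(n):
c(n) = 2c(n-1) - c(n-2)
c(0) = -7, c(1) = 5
Characteristic equation: x² - 2x + 1 = 0, which is (x - (1))².
Repeated root r = 1.
General solution: c(n) = (A + Bn)·(1)^n.
From c(0) = -7: A = -7.
From c(1) = 5: (A + B)·(1) = 5 ⇒ B = 12.
So c(n) = \left(12 n - 7\right) \cdot (1)^n.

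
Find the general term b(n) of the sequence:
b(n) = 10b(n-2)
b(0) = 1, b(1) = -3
Characteristic equation: x² - 10 = 0.
Discriminant Δ = (0)² + 4·(10) = 40.
Roots r₁,₂ = (0 ± √40)/2, so r₁ = \sqrt{10}, r₂ = - \sqrt{10}.
General solution: b(n) = A·r₁^n + B·r₂^n.
From the initial conditions, A + B = 1 and r₁A + r₂B = -3.
Since r₁ - r₂ = √40: A = (-3 - (1)r₂)/√40 = \frac{1}{2} - \frac{3 \sqrt{10}}{20}, and B = 1 - A = \frac{3 \sqrt{10}}{20} + \frac{1}{2}.
So b(n) = \left(\frac{1}{2} - \frac{3 \sqrt{10}}{20}\right)\left(\sqrt{10}\right)^n + \left(\frac{3 \sqrt{10}}{20} + \frac{1}{2}\right)\left(- \sqrt{10}\right)^n.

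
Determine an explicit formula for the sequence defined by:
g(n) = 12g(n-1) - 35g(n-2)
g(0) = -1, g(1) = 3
Characteristic equation: x² - 12x + 35 = 0, which factors as (x - (7))(x - (5)) = 0.
Roots r₁ = 7, r₂ = 5 (distinct).
General solution: g(n) = A·(7)^n + B·(5)^n.
From g(0) = -1: A + B = -1.
From g(1) = 3: 7A + 5B = 3.
Solving: A = 4, B = -5.
So g(n) = - 5 \cdot 5^{n} + 4 \cdot 7^{n}.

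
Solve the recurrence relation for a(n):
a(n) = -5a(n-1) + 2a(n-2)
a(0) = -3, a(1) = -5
Characteristic equation: x² + 5x - 2 = 0.
Discriminant Δ = (-5)² + 4·(2) = 33.
Roots r₁,₂ = (-5 ± √33)/2, so r₁ = - \frac{5}{2} + \frac{\sqrt{33}}{2}, r₂ = - \frac{\sqrt{33}}{2} - \frac{5}{2}.
General solution: a(n) = A·r₁^n + B·r₂^n.
From the initial conditions, A + B = -3 and r₁A + r₂B = -5.
Since r₁ - r₂ = √33: A = (-5 - (-3)r₂)/√33 = - \frac{25 \sqrt{33}}{66} - \frac{3}{2}, and B = -3 - A = - \frac{3}{2} + \frac{25 \sqrt{33}}{66}.
So a(n) = \left(- \frac{25 \sqrt{33}}{66} - \frac{3}{2}\right)\left(- \frac{5}{2} + \frac{\sqrt{33}}{2}\right)^n + \left(- \frac{3}{2} + \frac{25 \sqrt{33}}{66}\right)\left(- \frac{\sqrt{33}}{2} - \frac{5}{2}\right)^n.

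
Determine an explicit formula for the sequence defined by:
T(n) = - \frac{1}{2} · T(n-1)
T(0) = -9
Pure geometric recurrence with ratio - \frac{1}{2}.
By induction T(n) = T(0) · (- \frac{1}{2})^n = - 9 \left(- \frac{1}{2}\right)^{n}.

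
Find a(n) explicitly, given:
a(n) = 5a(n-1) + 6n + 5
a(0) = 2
First-order linear with linear forcing.
Homogeneous solution: a_h(n) = A·(5)^n.
Try particular a_p(n) = pn + q. Substituting:
  pn + q = 5(p(n-1) + q) + 6n + 5.
Matching the n-coefficient: p = 5p + 6 ⇒ p = - \frac{3}{2}.
Matching constants: q = -5p + 5q + 5 ⇒ q = - \frac{25}{8}.
General: a(n) = A·(5)^n - \frac{3 n}{2} - \frac{25}{8}.
Apply a(0) = 2: A - \frac{25}{8} = 2 ⇒ A = \frac{41}{8}.
So a(n) = \frac{41 \cdot 5^{n}}{8} - \frac{3 n}{2} - \frac{25}{8}.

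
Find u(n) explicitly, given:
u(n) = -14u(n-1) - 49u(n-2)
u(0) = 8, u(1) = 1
Characteristic equation: x² + 14x + 49 = 0, which is (x - (-7))².
Repeated root r = -7.
General solution: u(n) = (A + Bn)·(-7)^n.
From u(0) = 8: A = 8.
From u(1) = 1: (A + B)·(-7) = 1 ⇒ B = - \frac{57}{7}.
So u(n) = \left(8 - \frac{57 n}{7}\right) \cdot (-7)^n.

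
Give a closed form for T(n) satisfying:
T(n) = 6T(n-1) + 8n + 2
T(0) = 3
First-order linear with linear forcing.
Homogeneous solution: T_h(n) = A·(6)^n.
Try particular T_p(n) = pn + q. Substituting:
  pn + q = 6(p(n-1) + q) + 8n + 2.
Matching the n-coefficient: p = 6p + 8 ⇒ p = - \frac{8}{5}.
Matching constants: q = -6p + 6q + 2 ⇒ q = - \frac{58}{25}.
General: T(n) = A·(6)^n - \frac{8 n}{5} - \frac{58}{25}.
Apply T(0) = 3: A - \frac{58}{25} = 3 ⇒ A = \frac{133}{25}.
So T(n) = \frac{133 \cdot 6^{n}}{25} - \frac{8 n}{5} - \frac{58}{25}.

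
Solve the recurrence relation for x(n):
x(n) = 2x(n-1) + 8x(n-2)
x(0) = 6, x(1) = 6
Characteristic equation: x² - 2x - 8 = 0, which factors as (x - (-2))(x - (4)) = 0.
Roots r₁ = -2, r₂ = 4 (distinct).
General solution: x(n) = A·(-2)^n + B·(4)^n.
From x(0) = 6: A + B = 6.
From x(1) = 6: -2A + 4B = 6.
Solving: A = 3, B = 3.
So x(n) = 3 \left(-2\right)^{n} + 3 \cdot 4^{n}.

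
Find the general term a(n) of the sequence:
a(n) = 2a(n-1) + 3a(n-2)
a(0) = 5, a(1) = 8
Characteristic equation: x² - 2x - 3 = 0, which factors as (x - (-1))(x - (3)) = 0.
Roots r₁ = -1, r₂ = 3 (distinct).
General solution: a(n) = A·(-1)^n + B·(3)^n.
From a(0) = 5: A + B = 5.
From a(1) = 8: -A + 3B = 8.
Solving: A = \frac{7}{4}, B = \frac{13}{4}.
So a(n) = \frac{7 \left(-1\right)^{n}}{4} + \frac{13 \cdot 3^{n}}{4}.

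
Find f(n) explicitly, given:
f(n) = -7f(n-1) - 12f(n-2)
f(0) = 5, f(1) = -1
Characteristic equation: x² + 7x + 12 = 0, which factors as (x - (-3))(x - (-4)) = 0.
Roots r₁ = -3, r₂ = -4 (distinct).
General solution: f(n) = A·(-3)^n + B·(-4)^n.
From f(0) = 5: A + B = 5.
From f(1) = -1: -3A - 4B = -1.
Solving: A = 19, B = -14.
So f(n) = 19 \left(-3\right)^{n} - 14 \left(-4\right)^{n}.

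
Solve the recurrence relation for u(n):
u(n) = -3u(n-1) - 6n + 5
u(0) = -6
First-order linear with linear forcing.
Homogeneous solution: u_h(n) = A·(-3)^n.
Try particular u_p(n) = pn + q. Substituting:
  pn + q = -3(p(n-1) + q) - 6n + 5.
Matching the n-coefficient: p = -3p - 6 ⇒ p = - \frac{3}{2}.
Matching constants: q = 3p - 3q + 5 ⇒ q = \frac{1}{8}.
General: u(n) = A·(-3)^n - \frac{3 n}{2} + \frac{1}{8}.
Apply u(0) = -6: A + \frac{1}{8} = -6 ⇒ A = - \frac{49}{8}.
So u(n) = - \frac{49 \left(-3\right)^{n}}{8} - \frac{3 n}{2} + \frac{1}{8}.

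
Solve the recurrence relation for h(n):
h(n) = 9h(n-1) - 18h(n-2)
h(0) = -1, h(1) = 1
Characteristic equation: x² - 9x + 18 = 0, which factors as (x - (6))(x - (3)) = 0.
Roots r₁ = 6, r₂ = 3 (distinct).
General solution: h(n) = A·(6)^n + B·(3)^n.
From h(0) = -1: A + B = -1.
From h(1) = 1: 6A + 3B = 1.
Solving: A = \frac{4}{3}, B = - \frac{7}{3}.
So h(n) = - \frac{7 \cdot 3^{n}}{3} + \frac{4 \cdot 6^{n}}{3}.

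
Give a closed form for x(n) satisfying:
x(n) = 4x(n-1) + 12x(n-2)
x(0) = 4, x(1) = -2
Characteristic equation: x² - 4x - 12 = 0, which factors as (x - (-2))(x - (6)) = 0.
Roots r₁ = -2, r₂ = 6 (distinct).
General solution: x(n) = A·(-2)^n + B·(6)^n.
From x(0) = 4: A + B = 4.
From x(1) = -2: -2A + 6B = -2.
Solving: A = \frac{13}{4}, B = \frac{3}{4}.
So x(n) = \frac{13 \left(-2\right)^{n}}{4} + \frac{3 \cdot 6^{n}}{4}.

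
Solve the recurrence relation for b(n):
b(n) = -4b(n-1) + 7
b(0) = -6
First-order linear non-homogeneous.
Homogeneous solution: b_h(n) = A·(-4)^n.
Try constant particular solution b_p = K: K = -4K + 7 ⇒ K = \frac{7}{5}.
General: b(n) = A·(-4)^n + \frac{7}{5}.
Apply b(0) = -6: A + \frac{7}{5} = -6 ⇒ A = - \frac{37}{5}.
So b(n) = \frac{7}{5} - \frac{37 \left(-4\right)^{n}}{5}.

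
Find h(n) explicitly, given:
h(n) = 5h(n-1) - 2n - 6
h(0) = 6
First-order linear with linear forcing.
Homogeneous solution: h_h(n) = A·(5)^n.
Try particular h_p(n) = pn + q. Substituting:
  pn + q = 5(p(n-1) + q) - 2n - 6.
Matching the n-coefficient: p = 5p - 2 ⇒ p = \frac{1}{2}.
Matching constants: q = -5p + 5q - 6 ⇒ q = \frac{17}{8}.
General: h(n) = A·(5)^n + \frac{n}{2} + \frac{17}{8}.
Apply h(0) = 6: A + \frac{17}{8} = 6 ⇒ A = \frac{31}{8}.
So h(n) = \frac{31 \cdot 5^{n}}{8} + \frac{n}{2} + \frac{17}{8}.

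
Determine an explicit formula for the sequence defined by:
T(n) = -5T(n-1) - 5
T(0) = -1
First-order linear non-homogeneous.
Homogeneous solution: T_h(n) = A·(-5)^n.
Try constant particular solution T_p = K: K = -5K - 5 ⇒ K = - \frac{5}{6}.
General: T(n) = A·(-5)^n - \frac{5}{6}.
Apply T(0) = -1: A - \frac{5}{6} = -1 ⇒ A = - \frac{1}{6}.
So T(n) = - \frac{\left(-5\right)^{n}}{6} - \frac{5}{6}.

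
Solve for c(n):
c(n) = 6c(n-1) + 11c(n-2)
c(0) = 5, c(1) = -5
Characteristic equation: x² - 6x - 11 = 0.
Discriminant Δ = (6)² + 4·(11) = 80.
Roots r₁,₂ = (6 ± √80)/2, so r₁ = 3 + 2 \sqrt{5}, r₂ = 3 - 2 \sqrt{5}.
General solution: c(n) = A·r₁^n + B·r₂^n.
From the initial conditions, A + B = 5 and r₁A + r₂B = -5.
Since r₁ - r₂ = √80: A = (-5 - (5)r₂)/√80 = \frac{5}{2} - \sqrt{5}, and B = 5 - A = \sqrt{5} + \frac{5}{2}.
So c(n) = \left(\frac{5}{2} - \sqrt{5}\right)\left(3 + 2 \sqrt{5}\right)^n + \left(\sqrt{5} + \frac{5}{2}\right)\left(3 - 2 \sqrt{5}\right)^n.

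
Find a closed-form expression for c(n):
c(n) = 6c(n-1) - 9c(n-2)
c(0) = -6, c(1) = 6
Characteristic equation: x² - 6x + 9 = 0, which is (x - (3))².
Repeated root r = 3.
General solution: c(n) = (A + Bn)·(3)^n.
From c(0) = -6: A = -6.
From c(1) = 6: (A + B)·(3) = 6 ⇒ B = 8.
So c(n) = \left(8 n - 6\right) \cdot (3)^n.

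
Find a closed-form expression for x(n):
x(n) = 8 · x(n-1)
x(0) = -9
Pure geometric recurrence with ratio 8.
By induction x(n) = x(0) · (8)^n = - 9 \cdot 8^{n}.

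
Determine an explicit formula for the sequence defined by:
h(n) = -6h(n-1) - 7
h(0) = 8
First-order linear non-homogeneous.
Homogeneous solution: h_h(n) = A·(-6)^n.
Try constant particular solution h_p = K: K = -6K - 7 ⇒ K = -1.
General: h(n) = A·(-6)^n - 1.
Apply h(0) = 8: A - 1 = 8 ⇒ A = 9.
So h(n) = 9 \left(-6\right)^{n} - 1.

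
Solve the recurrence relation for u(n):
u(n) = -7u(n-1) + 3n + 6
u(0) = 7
First-order linear with linear forcing.
Homogeneous solution: u_h(n) = A·(-7)^n.
Try particular u_p(n) = pn + q. Substituting:
  pn + q = -7(p(n-1) + q) + 3n + 6.
Matching the n-coefficient: p = -7p + 3 ⇒ p = \frac{3}{8}.
Matching constants: q = 7p - 7q + 6 ⇒ q = \frac{69}{64}.
General: u(n) = A·(-7)^n + \frac{3 n}{8} + \frac{69}{64}.
Apply u(0) = 7: A + \frac{69}{64} = 7 ⇒ A = \frac{379}{64}.
So u(n) = \frac{379 \left(-7\right)^{n}}{64} + \frac{3 n}{8} + \frac{69}{64}.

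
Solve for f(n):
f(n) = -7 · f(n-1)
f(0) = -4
Pure geometric recurrence with ratio -7.
By induction f(n) = f(0) · (-7)^n = - 4 \left(-7\right)^{n}.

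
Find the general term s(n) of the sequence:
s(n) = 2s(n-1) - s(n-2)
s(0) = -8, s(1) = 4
Characteristic equation: x² - 2x + 1 = 0, which is (x - (1))².
Repeated root r = 1.
General solution: s(n) = (A + Bn)·(1)^n.
From s(0) = -8: A = -8.
From s(1) = 4: (A + B)·(1) = 4 ⇒ B = 12.
So s(n) = \left(12 n - 8\right) \cdot (1)^n.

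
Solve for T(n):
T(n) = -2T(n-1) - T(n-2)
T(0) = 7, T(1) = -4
Characteristic equation: x² + 2x + 1 = 0, which is (x - (-1))².
Repeated root r = -1.
General solution: T(n) = (A + Bn)·(-1)^n.
From T(0) = 7: A = 7.
From T(1) = -4: (A + B)·(-1) = -4 ⇒ B = -3.
So T(n) = \left(7 - 3 n\right) \cdot (-1)^n.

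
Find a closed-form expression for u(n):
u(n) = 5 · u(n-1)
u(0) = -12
Pure geometric recurrence with ratio 5.
By induction u(n) = u(0) · (5)^n = - 12 \cdot 5^{n}.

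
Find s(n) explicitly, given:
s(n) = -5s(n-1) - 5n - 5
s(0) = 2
First-order linear with linear forcing.
Homogeneous solution: s_h(n) = A·(-5)^n.
Try particular s_p(n) = pn + q. Substituting:
  pn + q = -5(p(n-1) + q) - 5n - 5.
Matching the n-coefficient: p = -5p - 5 ⇒ p = - \frac{5}{6}.
Matching constants: q = 5p - 5q - 5 ⇒ q = - \frac{55}{36}.
General: s(n) = A·(-5)^n - \frac{5 n}{6} - \frac{55}{36}.
Apply s(0) = 2: A - \frac{55}{36} = 2 ⇒ A = \frac{127}{36}.
So s(n) = \frac{127 \left(-5\right)^{n}}{36} - \frac{5 n}{6} - \frac{55}{36}.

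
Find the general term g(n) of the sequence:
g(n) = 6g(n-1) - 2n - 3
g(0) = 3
First-order linear with linear forcing.
Homogeneous solution: g_h(n) = A·(6)^n.
Try particular g_p(n) = pn + q. Substituting:
  pn + q = 6(p(n-1) + q) - 2n - 3.
Matching the n-coefficient: p = 6p - 2 ⇒ p = \frac{2}{5}.
Matching constants: q = -6p + 6q - 3 ⇒ q = \frac{27}{25}.
General: g(n) = A·(6)^n + \frac{2 n}{5} + \frac{27}{25}.
Apply g(0) = 3: A + \frac{27}{25} = 3 ⇒ A = \frac{48}{25}.
So g(n) = \frac{48 \cdot 6^{n}}{25} + \frac{2 n}{5} + \frac{27}{25}.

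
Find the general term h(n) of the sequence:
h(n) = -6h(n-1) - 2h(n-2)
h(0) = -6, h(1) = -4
Characteristic equation: x² + 6x + 2 = 0.
Discriminant Δ = (-6)² + 4·(-2) = 28.
Roots r₁,₂ = (-6 ± √28)/2, so r₁ = -3 + \sqrt{7}, r₂ = -3 - \sqrt{7}.
General solution: h(n) = A·r₁^n + B·r₂^n.
From the initial conditions, A + B = -6 and r₁A + r₂B = -4.
Since r₁ - r₂ = √28: A = (-4 - (-6)r₂)/√28 = - \frac{11 \sqrt{7}}{7} - 3, and B = -6 - A = -3 + \frac{11 \sqrt{7}}{7}.
So h(n) = \left(- \frac{11 \sqrt{7}}{7} - 3\right)\left(-3 + \sqrt{7}\right)^n + \left(-3 + \frac{11 \sqrt{7}}{7}\right)\left(-3 - \sqrt{7}\right)^n.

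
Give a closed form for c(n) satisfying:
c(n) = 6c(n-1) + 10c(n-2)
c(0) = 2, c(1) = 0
Characteristic equation: x² - 6x - 10 = 0.
Discriminant Δ = (6)² + 4·(10) = 76.
Roots r₁,₂ = (6 ± √76)/2, so r₁ = 3 + \sqrt{19}, r₂ = 3 - \sqrt{19}.
General solution: c(n) = A·r₁^n + B·r₂^n.
From the initial conditions, A + B = 2 and r₁A + r₂B = 0.
Since r₁ - r₂ = √76: A = (0 - (2)r₂)/√76 = 1 - \frac{3 \sqrt{19}}{19}, and B = 2 - A = \frac{3 \sqrt{19}}{19} + 1.
So c(n) = \left(1 - \frac{3 \sqrt{19}}{19}\right)\left(3 + \sqrt{19}\right)^n + \left(\frac{3 \sqrt{19}}{19} + 1\right)\left(3 - \sqrt{19}\right)^n.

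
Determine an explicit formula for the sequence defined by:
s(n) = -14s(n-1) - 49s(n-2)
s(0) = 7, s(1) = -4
Characteristic equation: x² + 14x + 49 = 0, which is (x - (-7))².
Repeated root r = -7.
General solution: s(n) = (A + Bn)·(-7)^n.
From s(0) = 7: A = 7.
From s(1) = -4: (A + B)·(-7) = -4 ⇒ B = - \frac{45}{7}.
So s(n) = \left(7 - \frac{45 n}{7}\right) \cdot (-7)^n.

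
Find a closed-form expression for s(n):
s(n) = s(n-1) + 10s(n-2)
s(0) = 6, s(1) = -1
Characteristic equation: x² - x - 10 = 0.
Discriminant Δ = (1)² + 4·(10) = 41.
Roots r₁,₂ = (1 ± √41)/2, so r₁ = \frac{1}{2} + \frac{\sqrt{41}}{2}, r₂ = \frac{1}{2} - \frac{\sqrt{41}}{2}.
General solution: s(n) = A·r₁^n + B·r₂^n.
From the initial conditions, A + B = 6 and r₁A + r₂B = -1.
Since r₁ - r₂ = √41: A = (-1 - (6)r₂)/√41 = 3 - \frac{4 \sqrt{41}}{41}, and B = 6 - A = \frac{4 \sqrt{41}}{41} + 3.
So s(n) = \left(3 - \frac{4 \sqrt{41}}{41}\right)\left(\frac{1}{2} + \frac{\sqrt{41}}{2}\right)^n + \left(\frac{4 \sqrt{41}}{41} + 3\right)\left(\frac{1}{2} - \frac{\sqrt{41}}{2}\right)^n.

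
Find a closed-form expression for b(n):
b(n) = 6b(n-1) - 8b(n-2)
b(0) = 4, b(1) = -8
Characteristic equation: x² - 6x + 8 = 0, which factors as (x - (4))(x - (2)) = 0.
Roots r₁ = 4, r₂ = 2 (distinct).
General solution: b(n) = A·(4)^n + B·(2)^n.
From b(0) = 4: A + B = 4.
From b(1) = -8: 4A + 2B = -8.
Solving: A = -8, B = 12.
So b(n) = 12 \cdot 2^{n} - 8 \cdot 4^{n}.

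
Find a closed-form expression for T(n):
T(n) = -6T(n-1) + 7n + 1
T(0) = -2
First-order linear with linear forcing.
Homogeneous solution: T_h(n) = A·(-6)^n.
Try particular T_p(n) = pn + q. Substituting:
  pn + q = -6(p(n-1) + q) + 7n + 1.
Matching the n-coefficient: p = -6p + 7 ⇒ p = 1.
Matching constants: q = 6p - 6q + 1 ⇒ q = 1.
General: T(n) = A·(-6)^n + n + 1.
Apply T(0) = -2: A + 1 = -2 ⇒ A = -3.
So T(n) = - 3 \left(-6\right)^{n} + n + 1.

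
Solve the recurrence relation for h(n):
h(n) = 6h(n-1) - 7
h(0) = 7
First-order linear non-homogeneous.
Homogeneous solution: h_h(n) = A·(6)^n.
Try constant particular solution h_p = K: K = 6K - 7 ⇒ K = \frac{7}{5}.
General: h(n) = A·(6)^n + \frac{7}{5}.
Apply h(0) = 7: A + \frac{7}{5} = 7 ⇒ A = \frac{28}{5}.
So h(n) = \frac{28 \cdot 6^{n}}{5} + \frac{7}{5}.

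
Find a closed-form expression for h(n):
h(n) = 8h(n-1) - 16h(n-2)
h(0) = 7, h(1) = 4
Characteristic equation: x² - 8x + 16 = 0, which is (x - (4))².
Repeated root r = 4.
General solution: h(n) = (A + Bn)·(4)^n.
From h(0) = 7: A = 7.
From h(1) = 4: (A + B)·(4) = 4 ⇒ B = -6.
So h(n) = \left(7 - 6 n\right) \cdot (4)^n.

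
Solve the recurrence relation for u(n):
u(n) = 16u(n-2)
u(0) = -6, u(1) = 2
Characteristic equation: x² - 16 = 0, which factors as (x - (-4))(x - (4)) = 0.
Roots r₁ = -4, r₂ = 4 (distinct).
General solution: u(n) = A·(-4)^n + B·(4)^n.
From u(0) = -6: A + B = -6.
From u(1) = 2: -4A + 4B = 2.
Solving: A = - \frac{13}{4}, B = - \frac{11}{4}.
So u(n) = - \frac{13 \left(-4\right)^{n}}{4} - \frac{11 \cdot 4^{n}}{4}.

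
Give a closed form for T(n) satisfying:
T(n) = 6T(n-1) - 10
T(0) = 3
First-order linear non-homogeneous.
Homogeneous solution: T_h(n) = A·(6)^n.
Try constant particular solution T_p = K: K = 6K - 10 ⇒ K = 2.
General: T(n) = A·(6)^n + 2.
Apply T(0) = 3: A + 2 = 3 ⇒ A = 1.
So T(n) = 6^{n} + 2.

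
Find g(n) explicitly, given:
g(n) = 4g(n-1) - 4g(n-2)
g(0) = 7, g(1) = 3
Characteristic equation: x² - 4x + 4 = 0, which is (x - (2))².
Repeated root r = 2.
General solution: g(n) = (A + Bn)·(2)^n.
From g(0) = 7: A = 7.
From g(1) = 3: (A + B)·(2) = 3 ⇒ B = - \frac{11}{2}.
So g(n) = \left(7 - \frac{11 n}{2}\right) \cdot (2)^n.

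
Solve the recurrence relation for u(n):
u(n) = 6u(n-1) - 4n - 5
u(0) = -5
First-order linear with linear forcing.
Homogeneous solution: u_h(n) = A·(6)^n.
Try particular u_p(n) = pn + q. Substituting:
  pn + q = 6(p(n-1) + q) - 4n - 5.
Matching the n-coefficient: p = 6p - 4 ⇒ p = \frac{4}{5}.
Matching constants: q = -6p + 6q - 5 ⇒ q = \frac{49}{25}.
General: u(n) = A·(6)^n + \frac{4 n}{5} + \frac{49}{25}.
Apply u(0) = -5: A + \frac{49}{25} = -5 ⇒ A = - \frac{174}{25}.
So u(n) = - \frac{174 \cdot 6^{n}}{25} + \frac{4 n}{5} + \frac{49}{25}.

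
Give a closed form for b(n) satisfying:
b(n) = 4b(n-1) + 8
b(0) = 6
First-order linear non-homogeneous.
Homogeneous solution: b_h(n) = A·(4)^n.
Try constant particular solution b_p = K: K = 4K + 8 ⇒ K = - \frac{8}{3}.
General: b(n) = A·(4)^n - \frac{8}{3}.
Apply b(0) = 6: A - \frac{8}{3} = 6 ⇒ A = \frac{26}{3}.
So b(n) = \frac{26 \cdot 4^{n}}{3} - \frac{8}{3}.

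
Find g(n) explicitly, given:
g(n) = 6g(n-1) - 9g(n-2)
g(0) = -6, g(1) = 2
Characteristic equation: x² - 6x + 9 = 0, which is (x - (3))².
Repeated root r = 3.
General solution: g(n) = (A + Bn)·(3)^n.
From g(0) = -6: A = -6.
From g(1) = 2: (A + B)·(3) = 2 ⇒ B = \frac{20}{3}.
So g(n) = \left(\frac{20 n}{3} - 6\right) \cdot (3)^n.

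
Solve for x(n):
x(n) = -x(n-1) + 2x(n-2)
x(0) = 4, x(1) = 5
Characteristic equation: x² + x - 2 = 0, which factors as (x - (-2))(x - (1)) = 0.
Roots r₁ = -2, r₂ = 1 (distinct).
General solution: x(n) = A·(-2)^n + B·(1)^n.
From x(0) = 4: A + B = 4.
From x(1) = 5: -2A + B = 5.
Solving: A = - \frac{1}{3}, B = \frac{13}{3}.
So x(n) = \frac{13}{3} - \frac{\left(-2\right)^{n}}{3}.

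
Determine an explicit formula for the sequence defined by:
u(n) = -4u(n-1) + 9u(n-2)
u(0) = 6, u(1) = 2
Characteristic equation: x² + 4x - 9 = 0.
Discriminant Δ = (-4)² + 4·(9) = 52.
Roots r₁,₂ = (-4 ± √52)/2, so r₁ = -2 + \sqrt{13}, r₂ = - \sqrt{13} - 2.
General solution: u(n) = A·r₁^n + B·r₂^n.
From the initial conditions, A + B = 6 and r₁A + r₂B = 2.
Since r₁ - r₂ = √52: A = (2 - (6)r₂)/√52 = \frac{7 \sqrt{13}}{13} + 3, and B = 6 - A = 3 - \frac{7 \sqrt{13}}{13}.
So u(n) = \left(\frac{7 \sqrt{13}}{13} + 3\right)\left(-2 + \sqrt{13}\right)^n + \left(3 - \frac{7 \sqrt{13}}{13}\right)\left(- \sqrt{13} - 2\right)^n.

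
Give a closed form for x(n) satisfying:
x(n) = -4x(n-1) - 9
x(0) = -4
First-order linear non-homogeneous.
Homogeneous solution: x_h(n) = A·(-4)^n.
Try constant particular solution x_p = K: K = -4K - 9 ⇒ K = - \frac{9}{5}.
General: x(n) = A·(-4)^n - \frac{9}{5}.
Apply x(0) = -4: A - \frac{9}{5} = -4 ⇒ A = - \frac{11}{5}.
So x(n) = - \frac{11 \left(-4\right)^{n}}{5} - \frac{9}{5}.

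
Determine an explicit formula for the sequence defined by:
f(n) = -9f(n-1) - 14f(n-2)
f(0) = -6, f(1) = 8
Characteristic equation: x² + 9x + 14 = 0, which factors as (x - (-2))(x - (-7)) = 0.
Roots r₁ = -2, r₂ = -7 (distinct).
General solution: f(n) = A·(-2)^n + B·(-7)^n.
From f(0) = -6: A + B = -6.
From f(1) = 8: -2A - 7B = 8.
Solving: A = - \frac{34}{5}, B = \frac{4}{5}.
So f(n) = - \frac{34 \left(-2\right)^{n}}{5} + \frac{4 \left(-7\right)^{n}}{5}.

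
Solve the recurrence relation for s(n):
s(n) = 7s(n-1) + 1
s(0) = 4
First-order linear non-homogeneous.
Homogeneous solution: s_h(n) = A·(7)^n.
Try constant particular solution s_p = K: K = 7K + 1 ⇒ K = - \frac{1}{6}.
General: s(n) = A·(7)^n - \frac{1}{6}.
Apply s(0) = 4: A - \frac{1}{6} = 4 ⇒ A = \frac{25}{6}.
So s(n) = \frac{25 \cdot 7^{n}}{6} - \frac{1}{6}.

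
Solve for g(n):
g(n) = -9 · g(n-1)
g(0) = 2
Pure geometric recurrence with ratio -9.
By induction g(n) = g(0) · (-9)^n = 2 \left(-9\right)^{n}.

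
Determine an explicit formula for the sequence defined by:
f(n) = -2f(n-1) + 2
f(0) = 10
First-order linear non-homogeneous.
Homogeneous solution: f_h(n) = A·(-2)^n.
Try constant particular solution f_p = K: K = -2K + 2 ⇒ K = \frac{2}{3}.
General: f(n) = A·(-2)^n + \frac{2}{3}.
Apply f(0) = 10: A + \frac{2}{3} = 10 ⇒ A = \frac{28}{3}.
So f(n) = \frac{28 \left(-2\right)^{n}}{3} + \frac{2}{3}.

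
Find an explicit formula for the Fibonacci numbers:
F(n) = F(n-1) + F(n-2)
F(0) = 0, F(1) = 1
This is the Fibonacci sequence.
Characteristic equation: x² - x - 1 = 0; roots r₁ = \frac{1}{2} + \frac{\sqrt{5}}{2}, r₂ = \frac{1}{2} - \frac{\sqrt{5}}{2}.
General: F(n) = A·r₁^n + B·r₂^n. Solving with F(0)=0, F(1)=1 gives A = \frac{\sqrt{5}}{5}, B = - \frac{\sqrt{5}}{5}.
So F(n) = \frac{2^{- n} \sqrt{5} \left(- \left(1 - \sqrt{5}\right)^{n} + \left(1 + \sqrt{5}\right)^{n}\right)}{5}.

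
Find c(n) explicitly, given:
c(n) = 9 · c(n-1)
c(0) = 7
Pure geometric recurrence with ratio 9.
By induction c(n) = c(0) · (9)^n = 7 \cdot 9^{n}.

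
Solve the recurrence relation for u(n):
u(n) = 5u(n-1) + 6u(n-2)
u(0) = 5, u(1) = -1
Characteristic equation: x² - 5x - 6 = 0, which factors as (x - (-1))(x - (6)) = 0.
Roots r₁ = -1, r₂ = 6 (distinct).
General solution: u(n) = A·(-1)^n + B·(6)^n.
From u(0) = 5: A + B = 5.
From u(1) = -1: -A + 6B = -1.
Solving: A = \frac{31}{7}, B = \frac{4}{7}.
So u(n) = \frac{31 \left(-1\right)^{n}}{7} + \frac{4 \cdot 6^{n}}{7}.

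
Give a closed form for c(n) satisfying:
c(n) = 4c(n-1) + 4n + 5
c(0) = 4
First-order linear with linear forcing.
Homogeneous solution: c_h(n) = A·(4)^n.
Try particular c_p(n) = pn + q. Substituting:
  pn + q = 4(p(n-1) + q) + 4n + 5.
Matching the n-coefficient: p = 4p + 4 ⇒ p = - \frac{4}{3}.
Matching constants: q = -4p + 4q + 5 ⇒ q = - \frac{31}{9}.
General: c(n) = A·(4)^n - \frac{4 n}{3} - \frac{31}{9}.
Apply c(0) = 4: A - \frac{31}{9} = 4 ⇒ A = \frac{67}{9}.
So c(n) = \frac{67 \cdot 4^{n}}{9} - \frac{4 n}{3} - \frac{31}{9}.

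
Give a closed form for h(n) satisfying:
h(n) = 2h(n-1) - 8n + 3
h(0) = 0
First-order linear with linear forcing.
Homogeneous solution: h_h(n) = A·(2)^n.
Try particular h_p(n) = pn + q. Substituting:
  pn + q = 2(p(n-1) + q) - 8n + 3.
Matching the n-coefficient: p = 2p - 8 ⇒ p = 8.
Matching constants: q = -2p + 2q + 3 ⇒ q = 13.
General: h(n) = A·(2)^n + 8 n + 13.
Apply h(0) = 0: A + 13 = 0 ⇒ A = -13.
So h(n) = - 13 \cdot 2^{n} + 8 n + 13.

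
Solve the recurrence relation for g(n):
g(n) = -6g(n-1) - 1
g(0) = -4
First-order linear non-homogeneous.
Homogeneous solution: g_h(n) = A·(-6)^n.
Try constant particular solution g_p = K: K = -6K - 1 ⇒ K = - \frac{1}{7}.
General: g(n) = A·(-6)^n - \frac{1}{7}.
Apply g(0) = -4: A - \frac{1}{7} = -4 ⇒ A = - \frac{27}{7}.
So g(n) = - \frac{27 \left(-6\right)^{n}}{7} - \frac{1}{7}.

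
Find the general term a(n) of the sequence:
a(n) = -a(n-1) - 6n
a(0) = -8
First-order linear with linear forcing.
Homogeneous solution: a_h(n) = A·(-1)^n.
Try particular a_p(n) = pn + q. Substituting:
  pn + q = -(p(n-1) + q) - 6n.
Matching the n-coefficient: p = -p - 6 ⇒ p = -3.
Matching constants: q = p - q ⇒ q = - \frac{3}{2}.
General: a(n) = A·(-1)^n - 3 n - \frac{3}{2}.
Apply a(0) = -8: A - \frac{3}{2} = -8 ⇒ A = - \frac{13}{2}.
So a(n) = - \frac{13 \left(-1\right)^{n}}{2} - 3 n - \frac{3}{2}.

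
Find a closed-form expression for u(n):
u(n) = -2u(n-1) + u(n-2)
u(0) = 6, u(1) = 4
Characteristic equation: x² + 2x - 1 = 0.
Discriminant Δ = (-2)² + 4·(1) = 8.
Roots r₁,₂ = (-2 ± √8)/2, so r₁ = -1 + \sqrt{2}, r₂ = - \sqrt{2} - 1.
General solution: u(n) = A·r₁^n + B·r₂^n.
From the initial conditions, A + B = 6 and r₁A + r₂B = 4.
Since r₁ - r₂ = √8: A = (4 - (6)r₂)/√8 = 3 + \frac{5 \sqrt{2}}{2}, and B = 6 - A = 3 - \frac{5 \sqrt{2}}{2}.
So u(n) = \left(3 + \frac{5 \sqrt{2}}{2}\right)\left(-1 + \sqrt{2}\right)^n + \left(3 - \frac{5 \sqrt{2}}{2}\right)\left(- \sqrt{2} - 1\right)^n.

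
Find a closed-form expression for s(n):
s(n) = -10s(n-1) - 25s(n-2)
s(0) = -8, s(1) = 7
Characteristic equation: x² + 10x + 25 = 0, which is (x - (-5))².
Repeated root r = -5.
General solution: s(n) = (A + Bn)·(-5)^n.
From s(0) = -8: A = -8.
From s(1) = 7: (A + B)·(-5) = 7 ⇒ B = \frac{33}{5}.
So s(n) = \left(\frac{33 n}{5} - 8\right) \cdot (-5)^n.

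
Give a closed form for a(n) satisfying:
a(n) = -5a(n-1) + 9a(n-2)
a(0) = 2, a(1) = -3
Characteristic equation: x² + 5x - 9 = 0.
Discriminant Δ = (-5)² + 4·(9) = 61.
Roots r₁,₂ = (-5 ± √61)/2, so r₁ = - \frac{5}{2} + \frac{\sqrt{61}}{2}, r₂ = - \frac{\sqrt{61}}{2} - \frac{5}{2}.
General solution: a(n) = A·r₁^n + B·r₂^n.
From the initial conditions, A + B = 2 and r₁A + r₂B = -3.
Since r₁ - r₂ = √61: A = (-3 - (2)r₂)/√61 = \frac{2 \sqrt{61}}{61} + 1, and B = 2 - A = 1 - \frac{2 \sqrt{61}}{61}.
So a(n) = \left(\frac{2 \sqrt{61}}{61} + 1\right)\left(- \frac{5}{2} + \frac{\sqrt{61}}{2}\right)^n + \left(1 - \frac{2 \sqrt{61}}{61}\right)\left(- \frac{\sqrt{61}}{2} - \frac{5}{2}\right)^n.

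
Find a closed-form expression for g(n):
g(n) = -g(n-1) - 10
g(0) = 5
First-order linear non-homogeneous.
Homogeneous solution: g_h(n) = A·(-1)^n.
Try constant particular solution g_p = K: K = -K - 10 ⇒ K = -5.
General: g(n) = A·(-1)^n - 5.
Apply g(0) = 5: A - 5 = 5 ⇒ A = 10.
So g(n) = 10 \left(-1\right)^{n} - 5.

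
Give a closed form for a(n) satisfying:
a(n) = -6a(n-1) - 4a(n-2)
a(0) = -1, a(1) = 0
Characteristic equation: x² + 6x + 4 = 0.
Discriminant Δ = (-6)² + 4·(-4) = 20.
Roots r₁,₂ = (-6 ± √20)/2, so r₁ = -3 + \sqrt{5}, r₂ = -3 - \sqrt{5}.
General solution: a(n) = A·r₁^n + B·r₂^n.
From the initial conditions, A + B = -1 and r₁A + r₂B = 0.
Since r₁ - r₂ = √20: A = (0 - (-1)r₂)/√20 = - \frac{3 \sqrt{5}}{10} - \frac{1}{2}, and B = -1 - A = - \frac{1}{2} + \frac{3 \sqrt{5}}{10}.
So a(n) = \left(- \frac{3 \sqrt{5}}{10} - \frac{1}{2}\right)\left(-3 + \sqrt{5}\right)^n + \left(- \frac{1}{2} + \frac{3 \sqrt{5}}{10}\right)\left(-3 - \sqrt{5}\right)^n.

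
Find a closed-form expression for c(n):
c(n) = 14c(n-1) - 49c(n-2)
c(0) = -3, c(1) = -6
Characteristic equation: x² - 14x + 49 = 0, which is (x - (7))².
Repeated root r = 7.
General solution: c(n) = (A + Bn)·(7)^n.
From c(0) = -3: A = -3.
From c(1) = -6: (A + B)·(7) = -6 ⇒ B = \frac{15}{7}.
So c(n) = \left(\frac{15 n}{7} - 3\right) \cdot (7)^n.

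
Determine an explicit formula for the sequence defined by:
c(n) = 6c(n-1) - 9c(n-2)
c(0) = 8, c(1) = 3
Characteristic equation: x² - 6x + 9 = 0, which is (x - (3))².
Repeated root r = 3.
General solution: c(n) = (A + Bn)·(3)^n.
From c(0) = 8: A = 8.
From c(1) = 3: (A + B)·(3) = 3 ⇒ B = -7.
So c(n) = \left(8 - 7 n\right) \cdot (3)^n.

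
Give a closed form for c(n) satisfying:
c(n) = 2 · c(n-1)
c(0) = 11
Pure geometric recurrence with ratio 2.
By induction c(n) = c(0) · (2)^n = 11 \cdot 2^{n}.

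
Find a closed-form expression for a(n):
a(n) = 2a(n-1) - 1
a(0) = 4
First-order linear non-homogeneous.
Homogeneous solution: a_h(n) = A·(2)^n.
Try constant particular solution a_p = K: K = 2K - 1 ⇒ K = 1.
General: a(n) = A·(2)^n + 1.
Apply a(0) = 4: A + 1 = 4 ⇒ A = 3.
So a(n) = 3 \cdot 2^{n} + 1.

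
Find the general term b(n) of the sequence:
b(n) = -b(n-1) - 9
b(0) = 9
First-order linear non-homogeneous.
Homogeneous solution: b_h(n) = A·(-1)^n.
Try constant particular solution b_p = K: K = -K - 9 ⇒ K = - \frac{9}{2}.
General: b(n) = A·(-1)^n - \frac{9}{2}.
Apply b(0) = 9: A - \frac{9}{2} = 9 ⇒ A = \frac{27}{2}.
So b(n) = \frac{27 \left(-1\right)^{n}}{2} - \frac{9}{2}.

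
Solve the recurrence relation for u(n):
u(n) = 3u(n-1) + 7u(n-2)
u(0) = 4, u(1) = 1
Characteristic equation: x² - 3x - 7 = 0.
Discriminant Δ = (3)² + 4·(7) = 37.
Roots r₁,₂ = (3 ± √37)/2, so r₁ = \frac{3}{2} + \frac{\sqrt{37}}{2}, r₂ = \frac{3}{2} - \frac{\sqrt{37}}{2}.
General solution: u(n) = A·r₁^n + B·r₂^n.
From the initial conditions, A + B = 4 and r₁A + r₂B = 1.
Since r₁ - r₂ = √37: A = (1 - (4)r₂)/√37 = 2 - \frac{5 \sqrt{37}}{37}, and B = 4 - A = \frac{5 \sqrt{37}}{37} + 2.
So u(n) = \left(2 - \frac{5 \sqrt{37}}{37}\right)\left(\frac{3}{2} + \frac{\sqrt{37}}{2}\right)^n + \left(\frac{5 \sqrt{37}}{37} + 2\right)\left(\frac{3}{2} - \frac{\sqrt{37}}{2}\right)^n.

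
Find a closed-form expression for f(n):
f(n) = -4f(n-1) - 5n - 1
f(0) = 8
First-order linear with linear forcing.
Homogeneous solution: f_h(n) = A·(-4)^n.
Try particular f_p(n) = pn + q. Substituting:
  pn + q = -4(p(n-1) + q) - 5n - 1.
Matching the n-coefficient: p = -4p - 5 ⇒ p = -1.
Matching constants: q = 4p - 4q - 1 ⇒ q = -1.
General: f(n) = A·(-4)^n - n - 1.
Apply f(0) = 8: A - 1 = 8 ⇒ A = 9.
So f(n) = 9 \left(-4\right)^{n} - n - 1.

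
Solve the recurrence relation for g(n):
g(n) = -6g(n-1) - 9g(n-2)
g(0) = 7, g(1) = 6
Characteristic equation: x² + 6x + 9 = 0, which is (x - (-3))².
Repeated root r = -3.
General solution: g(n) = (A + Bn)·(-3)^n.
From g(0) = 7: A = 7.
From g(1) = 6: (A + B)·(-3) = 6 ⇒ B = -9.
So g(n) = \left(7 - 9 n\right) \cdot (-3)^n.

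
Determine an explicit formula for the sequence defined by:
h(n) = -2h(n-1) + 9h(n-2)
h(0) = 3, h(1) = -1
Characteristic equation: x² + 2x - 9 = 0.
Discriminant Δ = (-2)² + 4·(9) = 40.
Roots r₁,₂ = (-2 ± √40)/2, so r₁ = -1 + \sqrt{10}, r₂ = - \sqrt{10} - 1.
General solution: h(n) = A·r₁^n + B·r₂^n.
From the initial conditions, A + B = 3 and r₁A + r₂B = -1.
Since r₁ - r₂ = √40: A = (-1 - (3)r₂)/√40 = \frac{\sqrt{10}}{10} + \frac{3}{2}, and B = 3 - A = \frac{3}{2} - \frac{\sqrt{10}}{10}.
So h(n) = \left(\frac{\sqrt{10}}{10} + \frac{3}{2}\right)\left(-1 + \sqrt{10}\right)^n + \left(\frac{3}{2} - \frac{\sqrt{10}}{10}\right)\left(- \sqrt{10} - 1\right)^n.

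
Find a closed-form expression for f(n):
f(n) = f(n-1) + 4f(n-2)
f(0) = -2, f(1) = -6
Characteristic equation: x² - x - 4 = 0.
Discriminant Δ = (1)² + 4·(4) = 17.
Roots r₁,₂ = (1 ± √17)/2, so r₁ = \frac{1}{2} + \frac{\sqrt{17}}{2}, r₂ = \frac{1}{2} - \frac{\sqrt{17}}{2}.
General solution: f(n) = A·r₁^n + B·r₂^n.
From the initial conditions, A + B = -2 and r₁A + r₂B = -6.
Since r₁ - r₂ = √17: A = (-6 - (-2)r₂)/√17 = - \frac{5 \sqrt{17}}{17} - 1, and B = -2 - A = -1 + \frac{5 \sqrt{17}}{17}.
So f(n) = \left(- \frac{5 \sqrt{17}}{17} - 1\right)\left(\frac{1}{2} + \frac{\sqrt{17}}{2}\right)^n + \left(-1 + \frac{5 \sqrt{17}}{17}\right)\left(\frac{1}{2} - \frac{\sqrt{17}}{2}\right)^n.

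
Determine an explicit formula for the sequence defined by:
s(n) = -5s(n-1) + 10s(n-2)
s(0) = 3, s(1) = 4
Characteristic equation: x² + 5x - 10 = 0.
Discriminant Δ = (-5)² + 4·(10) = 65.
Roots r₁,₂ = (-5 ± √65)/2, so r₁ = - \frac{5}{2} + \frac{\sqrt{65}}{2}, r₂ = - \frac{\sqrt{65}}{2} - \frac{5}{2}.
General solution: s(n) = A·r₁^n + B·r₂^n.
From the initial conditions, A + B = 3 and r₁A + r₂B = 4.
Since r₁ - r₂ = √65: A = (4 - (3)r₂)/√65 = \frac{23 \sqrt{65}}{130} + \frac{3}{2}, and B = 3 - A = \frac{3}{2} - \frac{23 \sqrt{65}}{130}.
So s(n) = \left(\frac{23 \sqrt{65}}{130} + \frac{3}{2}\right)\left(- \frac{5}{2} + \frac{\sqrt{65}}{2}\right)^n + \left(\frac{3}{2} - \frac{23 \sqrt{65}}{130}\right)\left(- \frac{\sqrt{65}}{2} - \frac{5}{2}\right)^n.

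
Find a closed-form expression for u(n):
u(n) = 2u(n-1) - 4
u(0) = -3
First-order linear non-homogeneous.
Homogeneous solution: u_h(n) = A·(2)^n.
Try constant particular solution u_p = K: K = 2K - 4 ⇒ K = 4.
General: u(n) = A·(2)^n + 4.
Apply u(0) = -3: A + 4 = -3 ⇒ A = -7.
So u(n) = 4 - 7 \cdot 2^{n}.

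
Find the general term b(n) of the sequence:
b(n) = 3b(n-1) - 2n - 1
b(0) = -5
First-order linear with linear forcing.
Homogeneous solution: b_h(n) = A·(3)^n.
Try particular b_p(n) = pn + q. Substituting:
  pn + q = 3(p(n-1) + q) - 2n - 1.
Matching the n-coefficient: p = 3p - 2 ⇒ p = 1.
Matching constants: q = -3p + 3q - 1 ⇒ q = 2.
General: b(n) = A·(3)^n + n + 2.
Apply b(0) = -5: A + 2 = -5 ⇒ A = -7.
So b(n) = - 7 \cdot 3^{n} + n + 2.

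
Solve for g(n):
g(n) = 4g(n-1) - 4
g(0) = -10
First-order linear non-homogeneous.
Homogeneous solution: g_h(n) = A·(4)^n.
Try constant particular solution g_p = K: K = 4K - 4 ⇒ K = \frac{4}{3}.
General: g(n) = A·(4)^n + \frac{4}{3}.
Apply g(0) = -10: A + \frac{4}{3} = -10 ⇒ A = - \frac{34}{3}.
So g(n) = \frac{4}{3} - \frac{34 \cdot 4^{n}}{3}.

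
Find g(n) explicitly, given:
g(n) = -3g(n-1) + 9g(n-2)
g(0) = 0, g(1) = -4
Characteristic equation: x² + 3x - 9 = 0.
Discriminant Δ = (-3)² + 4·(9) = 45.
Roots r₁,₂ = (-3 ± √45)/2, so r₁ = - \frac{3}{2} + \frac{3 \sqrt{5}}{2}, r₂ = - \frac{3 \sqrt{5}}{2} - \frac{3}{2}.
General solution: g(n) = A·r₁^n + B·r₂^n.
From the initial conditions, A + B = 0 and r₁A + r₂B = -4.
Since r₁ - r₂ = √45: A = (-4 - (0)r₂)/√45 = - \frac{4 \sqrt{5}}{15}, and B = 0 - A = \frac{4 \sqrt{5}}{15}.
So g(n) = \left(- \frac{4 \sqrt{5}}{15}\right)\left(- \frac{3}{2} + \frac{3 \sqrt{5}}{2}\right)^n + \left(\frac{4 \sqrt{5}}{15}\right)\left(- \frac{3 \sqrt{5}}{2} - \frac{3}{2}\right)^n.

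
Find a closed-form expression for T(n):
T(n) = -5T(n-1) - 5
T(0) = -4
First-order linear non-homogeneous.
Homogeneous solution: T_h(n) = A·(-5)^n.
Try constant particular solution T_p = K: K = -5K - 5 ⇒ K = - \frac{5}{6}.
General: T(n) = A·(-5)^n - \frac{5}{6}.
Apply T(0) = -4: A - \frac{5}{6} = -4 ⇒ A = - \frac{19}{6}.
So T(n) = - \frac{19 \left(-5\right)^{n}}{6} - \frac{5}{6}.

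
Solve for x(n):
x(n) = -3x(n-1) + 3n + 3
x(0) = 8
First-order linear with linear forcing.
Homogeneous solution: x_h(n) = A·(-3)^n.
Try particular x_p(n) = pn + q. Substituting:
  pn + q = -3(p(n-1) + q) + 3n + 3.
Matching the n-coefficient: p = -3p + 3 ⇒ p = \frac{3}{4}.
Matching constants: q = 3p - 3q + 3 ⇒ q = \frac{21}{16}.
General: x(n) = A·(-3)^n + \frac{3 n}{4} + \frac{21}{16}.
Apply x(0) = 8: A + \frac{21}{16} = 8 ⇒ A = \frac{107}{16}.
So x(n) = \frac{107 \left(-3\right)^{n}}{16} + \frac{3 n}{4} + \frac{21}{16}.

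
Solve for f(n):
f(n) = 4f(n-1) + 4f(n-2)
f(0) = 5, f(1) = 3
Characteristic equation: x² - 4x - 4 = 0.
Discriminant Δ = (4)² + 4·(4) = 32.
Roots r₁,₂ = (4 ± √32)/2, so r₁ = 2 + 2 \sqrt{2}, r₂ = 2 - 2 \sqrt{2}.
General solution: f(n) = A·r₁^n + B·r₂^n.
From the initial conditions, A + B = 5 and r₁A + r₂B = 3.
Since r₁ - r₂ = √32: A = (3 - (5)r₂)/√32 = \frac{5}{2} - \frac{7 \sqrt{2}}{8}, and B = 5 - A = \frac{7 \sqrt{2}}{8} + \frac{5}{2}.
So f(n) = \left(\frac{5}{2} - \frac{7 \sqrt{2}}{8}\right)\left(2 + 2 \sqrt{2}\right)^n + \left(\frac{7 \sqrt{2}}{8} + \frac{5}{2}\right)\left(2 - 2 \sqrt{2}\right)^n.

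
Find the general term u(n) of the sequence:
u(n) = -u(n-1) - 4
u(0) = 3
First-order linear non-homogeneous.
Homogeneous solution: u_h(n) = A·(-1)^n.
Try constant particular solution u_p = K: K = -K - 4 ⇒ K = -2.
General: u(n) = A·(-1)^n - 2.
Apply u(0) = 3: A - 2 = 3 ⇒ A = 5.
So u(n) = 5 \left(-1\right)^{n} - 2.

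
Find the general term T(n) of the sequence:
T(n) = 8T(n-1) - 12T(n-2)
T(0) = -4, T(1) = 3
Characteristic equation: x² - 8x + 12 = 0, which factors as (x - (6))(x - (2)) = 0.
Roots r₁ = 6, r₂ = 2 (distinct).
General solution: T(n) = A·(6)^n + B·(2)^n.
From T(0) = -4: A + B = -4.
From T(1) = 3: 6A + 2B = 3.
Solving: A = \frac{11}{4}, B = - \frac{27}{4}.
So T(n) = - \frac{27 \cdot 2^{n}}{4} + \frac{11 \cdot 6^{n}}{4}.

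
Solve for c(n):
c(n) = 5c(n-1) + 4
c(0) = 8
First-order linear non-homogeneous.
Homogeneous solution: c_h(n) = A·(5)^n.
Try constant particular solution c_p = K: K = 5K + 4 ⇒ K = -1.
General: c(n) = A·(5)^n - 1.
Apply c(0) = 8: A - 1 = 8 ⇒ A = 9.
So c(n) = 9 \cdot 5^{n} - 1.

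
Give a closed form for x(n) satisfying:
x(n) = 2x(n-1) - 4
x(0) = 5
First-order linear non-homogeneous.
Homogeneous solution: x_h(n) = A·(2)^n.
Try constant particular solution x_p = K: K = 2K - 4 ⇒ K = 4.
General: x(n) = A·(2)^n + 4.
Apply x(0) = 5: A + 4 = 5 ⇒ A = 1.
So x(n) = 2^{n} + 4.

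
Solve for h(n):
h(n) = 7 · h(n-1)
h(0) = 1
Pure geometric recurrence with ratio 7.
By induction h(n) = h(0) · (7)^n = 7^{n}.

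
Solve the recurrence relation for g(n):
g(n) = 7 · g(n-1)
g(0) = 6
Pure geometric recurrence with ratio 7.
By induction g(n) = g(0) · (7)^n = 6 \cdot 7^{n}.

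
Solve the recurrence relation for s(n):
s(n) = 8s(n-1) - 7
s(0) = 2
First-order linear non-homogeneous.
Homogeneous solution: s_h(n) = A·(8)^n.
Try constant particular solution s_p = K: K = 8K - 7 ⇒ K = 1.
General: s(n) = A·(8)^n + 1.
Apply s(0) = 2: A + 1 = 2 ⇒ A = 1.
So s(n) = 8^{n} + 1.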